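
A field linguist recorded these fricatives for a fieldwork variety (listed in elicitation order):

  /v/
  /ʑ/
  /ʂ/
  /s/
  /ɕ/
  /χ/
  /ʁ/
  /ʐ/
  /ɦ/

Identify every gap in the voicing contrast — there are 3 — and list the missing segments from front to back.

Voiceless: /s/ (alveolar), /ʂ/ (retroflex), /ɕ/ (alveolo-palatal), /χ/ (uvular).
Voiced: /v/ (labiodental), /ʐ/ (retroflex), /ʑ/ (alveolo-palatal), /ʁ/ (uvular), /ɦ/ (glottal).
Gaps, from front to back: labiodental lacks voiceless (/f/); alveolar lacks voiced (/z/); glottal lacks voiceless (/h/).

/f/, /z/, /h/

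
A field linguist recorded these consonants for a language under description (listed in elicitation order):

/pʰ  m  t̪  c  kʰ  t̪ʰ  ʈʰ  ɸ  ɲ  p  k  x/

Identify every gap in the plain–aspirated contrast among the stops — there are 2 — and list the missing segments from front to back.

/ʈ/, /cʰ/

place of articulation  plain     aspirated
bilabial          p         pʰ      
dental            t̪        t̪ʰ     
retroflex         —         ʈʰ      
palatal           c         —       
velar             k         kʰ      
Gaps, from front to back: retroflex lacks plain (/ʈ/); palatal lacks aspirated (/cʰ/).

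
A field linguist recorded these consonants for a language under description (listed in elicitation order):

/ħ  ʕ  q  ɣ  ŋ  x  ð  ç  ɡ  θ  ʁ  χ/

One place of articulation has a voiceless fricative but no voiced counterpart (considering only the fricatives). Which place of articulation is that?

dental: voiceless /θ/, voiced /ð/.
palatal: voiceless /ç/, voiced —.
velar: voiceless /x/, voiced /ɣ/.
uvular: voiceless /χ/, voiced /ʁ/.
pharyngeal: voiceless /ħ/, voiced /ʕ/.
Every place of articulation has a voiced member except palatal, where /ʝ/ would be expected.

palatal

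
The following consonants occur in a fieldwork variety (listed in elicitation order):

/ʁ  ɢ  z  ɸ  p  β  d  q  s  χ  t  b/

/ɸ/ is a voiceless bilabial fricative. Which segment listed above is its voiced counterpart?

/β/

The voiced counterpart is a voiced bilabial fricative — in this inventory, /β/.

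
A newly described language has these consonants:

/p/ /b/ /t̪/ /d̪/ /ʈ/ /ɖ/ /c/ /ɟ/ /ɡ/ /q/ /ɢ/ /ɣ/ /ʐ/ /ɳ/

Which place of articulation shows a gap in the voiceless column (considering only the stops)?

bilabial: voiceless /p/, voiced /b/.
dental: voiceless /t̪/, voiced /d̪/.
retroflex: voiceless /ʈ/, voiced /ɖ/.
palatal: voiceless /c/, voiced /ɟ/.
velar: voiceless —, voiced /ɡ/.
uvular: voiceless /q/, voiced /ɢ/.
Every place of articulation has a voiceless member except velar, where /k/ would be expected.

velar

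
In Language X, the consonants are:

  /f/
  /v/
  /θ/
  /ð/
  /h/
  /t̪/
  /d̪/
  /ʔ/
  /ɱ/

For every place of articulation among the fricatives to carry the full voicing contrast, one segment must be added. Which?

/ɦ/

labiodental: voiceless /f/, voiced /v/.
dental: voiceless /θ/, voiced /ð/.
glottal: voiceless /h/, voiced —.
The glottal row has no voiced member, so the gap is the voiced glottal fricative /ɦ/.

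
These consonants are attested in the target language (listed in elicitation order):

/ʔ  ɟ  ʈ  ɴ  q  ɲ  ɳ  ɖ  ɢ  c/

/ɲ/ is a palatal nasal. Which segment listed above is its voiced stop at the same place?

The voiced stop at the same place is a voiced palatal stop — in this inventory, /ɟ/.

/ɟ/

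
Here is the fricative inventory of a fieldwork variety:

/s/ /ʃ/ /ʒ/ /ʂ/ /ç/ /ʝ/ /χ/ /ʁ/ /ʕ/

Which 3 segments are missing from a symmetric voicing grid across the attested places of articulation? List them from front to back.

/z/, /ʐ/, /ħ/

Voiceless: /s/ (alveolar), /ʃ/ (postalveolar), /ʂ/ (retroflex), /ç/ (palatal), /χ/ (uvular).
Voiced: /ʒ/ (postalveolar), /ʝ/ (palatal), /ʁ/ (uvular), /ʕ/ (pharyngeal).
Gaps, from front to back: alveolar lacks voiced (/z/); retroflex lacks voiced (/ʐ/); pharyngeal lacks voiceless (/ħ/).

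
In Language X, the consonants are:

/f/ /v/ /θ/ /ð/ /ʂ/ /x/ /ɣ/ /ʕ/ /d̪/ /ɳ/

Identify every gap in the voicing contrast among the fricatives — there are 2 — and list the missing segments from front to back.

/ʐ/, /ħ/

labiodental: voiceless /f/, voiced /v/.
dental: voiceless /θ/, voiced /ð/.
retroflex: voiceless /ʂ/, voiced —.
velar: voiceless /x/, voiced /ɣ/.
pharyngeal: voiceless —, voiced /ʕ/.
Gaps, from front to back: retroflex lacks voiced (/ʐ/); pharyngeal lacks voiceless (/ħ/).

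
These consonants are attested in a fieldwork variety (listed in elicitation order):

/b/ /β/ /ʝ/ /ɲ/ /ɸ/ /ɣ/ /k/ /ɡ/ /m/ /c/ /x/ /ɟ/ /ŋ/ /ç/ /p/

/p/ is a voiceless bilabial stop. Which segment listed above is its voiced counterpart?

The voiced counterpart is a voiced bilabial stop — in this inventory, /b/.

/b/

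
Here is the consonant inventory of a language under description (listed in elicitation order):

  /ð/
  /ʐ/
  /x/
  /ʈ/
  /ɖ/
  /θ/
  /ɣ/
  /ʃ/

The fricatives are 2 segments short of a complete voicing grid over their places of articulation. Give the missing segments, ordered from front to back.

/ʒ/, /ʂ/

place of articulation  voiceless  voiced  
dental            θ         ð       
postalveolar      ʃ         —       
retroflex         —         ʐ       
velar             x         ɣ       
Gaps, from front to back: postalveolar lacks voiced (/ʒ/); retroflex lacks voiceless (/ʂ/).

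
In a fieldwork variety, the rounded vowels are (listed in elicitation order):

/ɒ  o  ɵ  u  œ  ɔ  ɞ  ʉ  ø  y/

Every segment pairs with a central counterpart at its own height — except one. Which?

High: /y/ ~ /ʉ/ ~ /u/
High-mid: /ø/ ~ /ɵ/ ~ /o/
Low-mid: /œ/ ~ /ɞ/ ~ /ɔ/
Low: only /ɒ/ (back); no central partner.
So /ɒ/ is the unpaired segment.

/ɒ/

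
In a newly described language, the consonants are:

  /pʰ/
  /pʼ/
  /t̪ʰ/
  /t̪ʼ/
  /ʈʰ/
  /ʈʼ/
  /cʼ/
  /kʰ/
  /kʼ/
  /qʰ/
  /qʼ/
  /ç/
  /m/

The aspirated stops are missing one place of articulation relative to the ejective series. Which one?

palatal

bilabial: aspirated /pʰ/, ejective /pʼ/.
dental: aspirated /t̪ʰ/, ejective /t̪ʼ/.
retroflex: aspirated /ʈʰ/, ejective /ʈʼ/.
palatal: aspirated —, ejective /cʼ/.
velar: aspirated /kʰ/, ejective /kʼ/.
uvular: aspirated /qʰ/, ejective /qʼ/.
Every place of articulation has an aspirated member except palatal, where /cʰ/ would be expected.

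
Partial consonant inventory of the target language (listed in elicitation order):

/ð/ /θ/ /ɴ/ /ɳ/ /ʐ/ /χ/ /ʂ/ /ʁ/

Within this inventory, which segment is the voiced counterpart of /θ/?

/ð/

/θ/ is a voiceless dental fricative.
The voiced counterpart is a voiced dental fricative — in this inventory, /ð/.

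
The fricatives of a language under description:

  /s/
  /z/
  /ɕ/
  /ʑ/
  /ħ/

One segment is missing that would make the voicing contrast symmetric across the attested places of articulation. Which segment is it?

place of articulation  voiceless  voiced  
alveolar          s         z       
alveolo-palatal   ɕ         ʑ       
pharyngeal        ħ         —       
The pharyngeal row has no voiced member, so the gap is the voiced pharyngeal fricative /ʕ/.

/ʕ/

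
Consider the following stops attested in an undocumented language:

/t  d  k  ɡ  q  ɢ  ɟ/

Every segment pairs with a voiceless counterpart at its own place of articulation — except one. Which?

Alveolar: /t/ ~ /d/
Velar: /k/ ~ /ɡ/
Uvular: /q/ ~ /ɢ/
Palatal: only /ɟ/ (voiced); no voiceless partner.
So /ɟ/ is the unpaired segment.

/ɟ/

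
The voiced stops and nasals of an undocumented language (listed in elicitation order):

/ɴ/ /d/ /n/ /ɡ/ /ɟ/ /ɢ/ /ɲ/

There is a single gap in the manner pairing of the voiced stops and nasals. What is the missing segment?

alveolar: oral stop /d/, nasal /n/.
palatal: oral stop /ɟ/, nasal /ɲ/.
velar: oral stop /ɡ/, nasal —.
uvular: oral stop /ɢ/, nasal /ɴ/.
The velar row has no nasal member, so the gap is the velar nasal /ŋ/.

/ŋ/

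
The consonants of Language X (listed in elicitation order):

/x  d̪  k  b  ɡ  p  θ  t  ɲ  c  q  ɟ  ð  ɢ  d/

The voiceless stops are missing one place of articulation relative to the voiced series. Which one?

dental

place of articulation  voiceless  voiced  
bilabial          p         b       
dental            —         d̪      
alveolar          t         d       
palatal           c         ɟ       
velar             k         ɡ       
uvular            q         ɢ       
Every place of articulation has a voiceless member except dental, where /t̪/ would be expected.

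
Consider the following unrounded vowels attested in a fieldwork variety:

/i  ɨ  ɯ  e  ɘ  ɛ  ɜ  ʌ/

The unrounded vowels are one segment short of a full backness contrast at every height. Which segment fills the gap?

/ɤ/

height            front     central   back    
high              i         ɨ         ɯ       
high-mid          e         ɘ         —       
low-mid           ɛ         ɜ         ʌ       
The high-mid row has no back member, so the gap is the high-mid back unrounded vowel /ɤ/.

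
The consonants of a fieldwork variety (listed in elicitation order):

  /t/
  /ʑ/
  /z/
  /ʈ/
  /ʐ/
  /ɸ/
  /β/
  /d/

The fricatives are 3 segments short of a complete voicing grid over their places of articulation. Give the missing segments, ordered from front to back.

/s/, /ʂ/, /ɕ/

place of articulation  voiceless  voiced  
bilabial          ɸ         β       
alveolar          —         z       
retroflex         —         ʐ       
alveolo-palatal   —         ʑ       
Gaps, from front to back: alveolar lacks voiceless (/s/); retroflex lacks voiceless (/ʂ/); alveolo-palatal lacks voiceless (/ɕ/).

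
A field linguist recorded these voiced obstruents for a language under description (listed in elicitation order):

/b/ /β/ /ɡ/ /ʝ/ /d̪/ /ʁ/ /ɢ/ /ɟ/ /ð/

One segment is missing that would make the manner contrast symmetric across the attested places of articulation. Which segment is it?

/ɣ/

bilabial: stop /b/, fricative /β/.
dental: stop /d̪/, fricative /ð/.
palatal: stop /ɟ/, fricative /ʝ/.
velar: stop /ɡ/, fricative —.
uvular: stop /ɢ/, fricative /ʁ/.
The velar row has no fricative member, so the gap is the velar fricative /ɣ/.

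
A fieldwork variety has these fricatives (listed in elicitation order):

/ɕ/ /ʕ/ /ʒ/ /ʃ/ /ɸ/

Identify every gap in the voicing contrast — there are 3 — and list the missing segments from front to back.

/β/, /ʑ/, /ħ/

bilabial: voiceless /ɸ/, voiced —.
postalveolar: voiceless /ʃ/, voiced /ʒ/.
alveolo-palatal: voiceless /ɕ/, voiced —.
pharyngeal: voiceless —, voiced /ʕ/.
Gaps, from front to back: bilabial lacks voiced (/β/); alveolo-palatal lacks voiced (/ʑ/); pharyngeal lacks voiceless (/ħ/).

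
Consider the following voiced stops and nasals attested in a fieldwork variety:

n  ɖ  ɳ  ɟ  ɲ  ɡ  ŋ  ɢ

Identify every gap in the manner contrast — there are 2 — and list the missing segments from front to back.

Oral stop: /ɖ/ (retroflex), /ɟ/ (palatal), /ɡ/ (velar), /ɢ/ (uvular).
Nasal: /n/ (alveolar), /ɳ/ (retroflex), /ɲ/ (palatal), /ŋ/ (velar).
Gaps, from front to back: alveolar lacks oral stop (/d/); uvular lacks nasal (/ɴ/).

/d/, /ɴ/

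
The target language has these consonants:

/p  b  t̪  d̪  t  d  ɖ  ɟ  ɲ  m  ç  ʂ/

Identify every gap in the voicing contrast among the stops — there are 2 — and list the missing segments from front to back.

/ʈ/, /c/

Voiceless: /p/ (bilabial), /t̪/ (dental), /t/ (alveolar).
Voiced: /b/ (bilabial), /d̪/ (dental), /d/ (alveolar), /ɖ/ (retroflex), /ɟ/ (palatal).
Gaps, from front to back: retroflex lacks voiceless (/ʈ/); palatal lacks voiceless (/c/).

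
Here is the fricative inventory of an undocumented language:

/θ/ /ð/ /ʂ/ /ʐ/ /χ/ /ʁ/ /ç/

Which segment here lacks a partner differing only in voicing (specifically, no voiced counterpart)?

/ç/

Dental: /θ/ ~ /ð/
Retroflex: /ʂ/ ~ /ʐ/
Uvular: /χ/ ~ /ʁ/
Palatal: only /ç/ (voiceless); no voiced partner.
So /ç/ is the unpaired segment.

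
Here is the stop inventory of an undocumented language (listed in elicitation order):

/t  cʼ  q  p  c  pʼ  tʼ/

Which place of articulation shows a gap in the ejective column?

Plain: /p/ (bilabial), /t/ (alveolar), /c/ (palatal), /q/ (uvular).
Ejective: /pʼ/ (bilabial), /tʼ/ (alveolar), /cʼ/ (palatal).
Every place of articulation has an ejective member except uvular, where /qʼ/ would be expected.

uvular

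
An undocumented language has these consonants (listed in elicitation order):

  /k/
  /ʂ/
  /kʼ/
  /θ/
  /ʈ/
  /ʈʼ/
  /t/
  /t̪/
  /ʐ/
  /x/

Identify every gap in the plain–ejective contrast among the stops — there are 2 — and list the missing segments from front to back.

place of articulation  plain     ejective
dental            t̪        —       
alveolar          t         —       
retroflex         ʈ         ʈʼ      
velar             k         kʼ      
Gaps, from front to back: dental lacks ejective (/t̪ʼ/); alveolar lacks ejective (/tʼ/).

/t̪ʼ/, /tʼ/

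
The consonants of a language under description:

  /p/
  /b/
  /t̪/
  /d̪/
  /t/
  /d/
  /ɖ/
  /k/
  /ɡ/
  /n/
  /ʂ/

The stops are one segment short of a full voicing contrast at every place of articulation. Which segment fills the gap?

/ʈ/

Voiceless: /p/ (bilabial), /t̪/ (dental), /t/ (alveolar), /k/ (velar).
Voiced: /b/ (bilabial), /d̪/ (dental), /d/ (alveolar), /ɖ/ (retroflex), /ɡ/ (velar).
The retroflex row has no voiceless member, so the gap is the voiceless retroflex stop /ʈ/.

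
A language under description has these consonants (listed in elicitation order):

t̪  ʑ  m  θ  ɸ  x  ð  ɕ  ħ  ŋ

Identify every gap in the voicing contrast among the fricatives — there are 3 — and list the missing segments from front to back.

Voiceless: /ɸ/ (bilabial), /θ/ (dental), /ɕ/ (alveolo-palatal), /x/ (velar), /ħ/ (pharyngeal).
Voiced: /ð/ (dental), /ʑ/ (alveolo-palatal).
Gaps, from front to back: bilabial lacks voiced (/β/); velar lacks voiced (/ɣ/); pharyngeal lacks voiced (/ʕ/).

/β/, /ɣ/, /ʕ/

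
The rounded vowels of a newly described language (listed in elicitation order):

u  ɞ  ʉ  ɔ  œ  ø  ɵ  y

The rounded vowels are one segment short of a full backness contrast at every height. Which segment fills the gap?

high: front /y/, central /ʉ/, back /u/.
high-mid: front /ø/, central /ɵ/, back —.
low-mid: front /œ/, central /ɞ/, back /ɔ/.
The high-mid row has no back member, so the gap is the high-mid back rounded vowel /o/.

/o/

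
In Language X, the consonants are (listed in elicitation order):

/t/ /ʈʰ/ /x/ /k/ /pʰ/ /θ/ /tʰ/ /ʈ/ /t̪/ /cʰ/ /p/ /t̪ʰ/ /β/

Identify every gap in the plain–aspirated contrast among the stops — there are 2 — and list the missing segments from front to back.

/c/, /kʰ/

Plain: /p/ (bilabial), /t̪/ (dental), /t/ (alveolar), /ʈ/ (retroflex), /k/ (velar).
Aspirated: /pʰ/ (bilabial), /t̪ʰ/ (dental), /tʰ/ (alveolar), /ʈʰ/ (retroflex), /cʰ/ (palatal).
Gaps, from front to back: palatal lacks plain (/c/); velar lacks aspirated (/kʰ/).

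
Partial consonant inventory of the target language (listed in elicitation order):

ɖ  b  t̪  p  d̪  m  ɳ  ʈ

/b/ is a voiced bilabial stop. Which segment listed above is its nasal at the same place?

The nasal at the same place is a bilabial nasal — in this inventory, /m/.

/m/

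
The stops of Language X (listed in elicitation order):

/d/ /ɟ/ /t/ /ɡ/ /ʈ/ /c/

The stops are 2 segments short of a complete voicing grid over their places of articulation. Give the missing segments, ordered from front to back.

Voiceless: /t/ (alveolar), /ʈ/ (retroflex), /c/ (palatal).
Voiced: /d/ (alveolar), /ɟ/ (palatal), /ɡ/ (velar).
Gaps, from front to back: retroflex lacks voiced (/ɖ/); velar lacks voiceless (/k/).

/ɖ/, /k/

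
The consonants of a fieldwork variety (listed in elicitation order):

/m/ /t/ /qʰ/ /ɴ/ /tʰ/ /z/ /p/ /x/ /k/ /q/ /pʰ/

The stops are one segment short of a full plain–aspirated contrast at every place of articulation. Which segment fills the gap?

Plain: /p/ (bilabial), /t/ (alveolar), /k/ (velar), /q/ (uvular).
Aspirated: /pʰ/ (bilabial), /tʰ/ (alveolar), /qʰ/ (uvular).
The velar row has no aspirated member, so the gap is the aspirated velar stop /kʰ/.

/kʰ/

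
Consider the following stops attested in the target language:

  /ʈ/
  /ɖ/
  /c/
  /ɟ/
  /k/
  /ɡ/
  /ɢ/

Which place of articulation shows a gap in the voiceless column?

uvular

retroflex: voiceless /ʈ/, voiced /ɖ/.
palatal: voiceless /c/, voiced /ɟ/.
velar: voiceless /k/, voiced /ɡ/.
uvular: voiceless —, voiced /ɢ/.
Every place of articulation has a voiceless member except uvular, where /q/ would be expected.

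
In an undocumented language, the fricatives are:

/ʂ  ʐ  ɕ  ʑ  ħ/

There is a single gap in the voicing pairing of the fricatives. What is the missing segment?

/ʕ/

place of articulation  voiceless  voiced  
retroflex         ʂ         ʐ       
alveolo-palatal   ɕ         ʑ       
pharyngeal        ħ         —       
The pharyngeal row has no voiced member, so the gap is the voiced pharyngeal fricative /ʕ/.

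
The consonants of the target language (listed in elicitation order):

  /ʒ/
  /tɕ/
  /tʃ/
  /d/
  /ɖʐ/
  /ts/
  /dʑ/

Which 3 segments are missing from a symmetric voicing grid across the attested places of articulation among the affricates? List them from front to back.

/dz/, /dʒ/, /ʈʂ/

alveolar: voiceless /ts/, voiced —.
postalveolar: voiceless /tʃ/, voiced —.
retroflex: voiceless —, voiced /ɖʐ/.
alveolo-palatal: voiceless /tɕ/, voiced /dʑ/.
Gaps, from front to back: alveolar lacks voiced (/dz/); postalveolar lacks voiced (/dʒ/); retroflex lacks voiceless (/ʈʂ/).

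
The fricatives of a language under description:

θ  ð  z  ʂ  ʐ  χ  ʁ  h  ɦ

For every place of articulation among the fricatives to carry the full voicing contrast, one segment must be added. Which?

Voiceless: /θ/ (dental), /ʂ/ (retroflex), /χ/ (uvular), /h/ (glottal).
Voiced: /ð/ (dental), /z/ (alveolar), /ʐ/ (retroflex), /ʁ/ (uvular), /ɦ/ (glottal).
The alveolar row has no voiceless member, so the gap is the voiceless alveolar fricative /s/.

/s/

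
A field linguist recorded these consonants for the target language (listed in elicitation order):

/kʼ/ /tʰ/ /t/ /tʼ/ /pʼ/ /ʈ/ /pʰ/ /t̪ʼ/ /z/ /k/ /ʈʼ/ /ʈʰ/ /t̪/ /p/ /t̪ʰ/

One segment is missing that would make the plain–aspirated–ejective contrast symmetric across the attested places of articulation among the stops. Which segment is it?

/kʰ/

place of articulation  plain     aspirated  ejective
bilabial          p         pʰ        pʼ      
dental            t̪        t̪ʰ       t̪ʼ     
alveolar          t         tʰ        tʼ      
retroflex         ʈ         ʈʰ        ʈʼ      
velar             k         —         kʼ      
The velar row has no aspirated member, so the gap is the aspirated velar stop /kʰ/.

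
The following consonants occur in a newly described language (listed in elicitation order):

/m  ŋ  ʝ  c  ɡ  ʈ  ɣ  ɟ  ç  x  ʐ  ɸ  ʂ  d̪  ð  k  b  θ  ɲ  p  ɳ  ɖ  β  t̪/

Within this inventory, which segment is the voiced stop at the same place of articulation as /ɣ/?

/ɣ/ is a voiced velar fricative.
The voiced stop at the same place is a voiced velar stop — in this inventory, /ɡ/.

/ɡ/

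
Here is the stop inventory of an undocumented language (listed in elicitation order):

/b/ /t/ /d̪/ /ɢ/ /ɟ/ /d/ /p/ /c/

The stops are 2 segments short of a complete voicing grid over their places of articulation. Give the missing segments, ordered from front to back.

Voiceless: /p/ (bilabial), /t/ (alveolar), /c/ (palatal).
Voiced: /b/ (bilabial), /d̪/ (dental), /d/ (alveolar), /ɟ/ (palatal), /ɢ/ (uvular).
Gaps, from front to back: dental lacks voiceless (/t̪/); uvular lacks voiceless (/q/).

/t̪/, /q/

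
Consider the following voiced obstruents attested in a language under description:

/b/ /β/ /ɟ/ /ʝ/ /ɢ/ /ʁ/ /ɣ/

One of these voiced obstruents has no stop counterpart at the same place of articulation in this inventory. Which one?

Bilabial: /b/ ~ /β/
Palatal: /ɟ/ ~ /ʝ/
Uvular: /ɢ/ ~ /ʁ/
Velar: only /ɣ/ (fricative); no stop partner.
So /ɣ/ is the unpaired segment.

/ɣ/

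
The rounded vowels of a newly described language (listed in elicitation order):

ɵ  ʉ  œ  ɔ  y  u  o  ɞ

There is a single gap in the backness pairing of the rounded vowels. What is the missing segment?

height            front     central   back    
high              y         ʉ         u       
high-mid          —         ɵ         o       
low-mid           œ         ɞ         ɔ       
The high-mid row has no front member, so the gap is the high-mid front rounded vowel /ø/.

/ø/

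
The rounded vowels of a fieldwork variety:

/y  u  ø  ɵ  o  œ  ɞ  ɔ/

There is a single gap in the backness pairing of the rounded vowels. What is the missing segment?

/ʉ/

high: front /y/, central —, back /u/.
high-mid: front /ø/, central /ɵ/, back /o/.
low-mid: front /œ/, central /ɞ/, back /ɔ/.
The high row has no central member, so the gap is the high central rounded vowel /ʉ/.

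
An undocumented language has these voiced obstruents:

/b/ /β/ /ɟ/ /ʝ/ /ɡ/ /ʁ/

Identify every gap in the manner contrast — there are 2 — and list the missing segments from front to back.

/ɣ/, /ɢ/

place of articulation  stop      fricative
bilabial          b         β       
palatal           ɟ         ʝ       
velar             ɡ         —       
uvular            —         ʁ       
Gaps, from front to back: velar lacks fricative (/ɣ/); uvular lacks stop (/ɢ/).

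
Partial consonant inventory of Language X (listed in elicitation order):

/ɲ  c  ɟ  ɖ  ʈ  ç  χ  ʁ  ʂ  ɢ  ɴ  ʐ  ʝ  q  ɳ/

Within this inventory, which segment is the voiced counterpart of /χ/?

/χ/ is a voiceless uvular fricative.
The voiced counterpart is a voiced uvular fricative — in this inventory, /ʁ/.

/ʁ/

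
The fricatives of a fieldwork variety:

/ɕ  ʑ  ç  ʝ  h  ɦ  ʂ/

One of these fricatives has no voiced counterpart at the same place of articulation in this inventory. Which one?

Alveolo-palatal: /ɕ/ ~ /ʑ/
Palatal: /ç/ ~ /ʝ/
Glottal: /h/ ~ /ɦ/
Retroflex: only /ʂ/ (voiceless); no voiced partner.
So /ʂ/ is the unpaired segment.

/ʂ/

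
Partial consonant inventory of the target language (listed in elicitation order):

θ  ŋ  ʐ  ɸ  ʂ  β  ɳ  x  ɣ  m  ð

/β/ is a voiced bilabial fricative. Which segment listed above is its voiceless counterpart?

The voiceless counterpart is a voiceless bilabial fricative — in this inventory, /ɸ/.

/ɸ/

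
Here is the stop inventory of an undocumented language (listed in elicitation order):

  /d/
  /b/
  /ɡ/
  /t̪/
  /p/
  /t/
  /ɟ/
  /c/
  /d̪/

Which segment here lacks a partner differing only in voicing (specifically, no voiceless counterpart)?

Bilabial: /p/ ~ /b/
Dental: /t̪/ ~ /d̪/
Alveolar: /t/ ~ /d/
Palatal: /c/ ~ /ɟ/
Velar: only /ɡ/ (voiced); no voiceless partner.
So /ɡ/ is the unpaired segment.

/ɡ/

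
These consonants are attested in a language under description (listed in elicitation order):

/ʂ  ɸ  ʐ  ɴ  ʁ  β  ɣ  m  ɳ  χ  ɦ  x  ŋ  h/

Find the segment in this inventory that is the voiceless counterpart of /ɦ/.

/ɦ/ is a voiced glottal fricative.
The voiceless counterpart is a voiceless glottal fricative — in this inventory, /h/.

/h/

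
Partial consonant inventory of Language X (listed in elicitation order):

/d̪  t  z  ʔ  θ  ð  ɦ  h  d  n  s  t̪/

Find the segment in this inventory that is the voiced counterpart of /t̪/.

/t̪/ is a voiceless dental stop.
The voiced counterpart is a voiced dental stop — in this inventory, /d̪/.

/d̪/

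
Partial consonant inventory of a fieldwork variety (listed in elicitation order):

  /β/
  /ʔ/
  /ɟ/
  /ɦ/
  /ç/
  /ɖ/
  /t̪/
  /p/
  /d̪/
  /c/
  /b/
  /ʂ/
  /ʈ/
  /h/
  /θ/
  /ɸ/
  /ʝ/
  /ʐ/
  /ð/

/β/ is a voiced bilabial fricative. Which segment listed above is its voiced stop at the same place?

The voiced stop at the same place is a voiced bilabial stop — in this inventory, /b/.

/b/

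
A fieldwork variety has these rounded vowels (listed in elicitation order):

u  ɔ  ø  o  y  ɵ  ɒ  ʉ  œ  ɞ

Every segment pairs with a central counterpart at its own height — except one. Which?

High: /y/ ~ /ʉ/ ~ /u/
High-mid: /ø/ ~ /ɵ/ ~ /o/
Low-mid: /œ/ ~ /ɞ/ ~ /ɔ/
Low: only /ɒ/ (back); no central partner.
So /ɒ/ is the unpaired segment.

/ɒ/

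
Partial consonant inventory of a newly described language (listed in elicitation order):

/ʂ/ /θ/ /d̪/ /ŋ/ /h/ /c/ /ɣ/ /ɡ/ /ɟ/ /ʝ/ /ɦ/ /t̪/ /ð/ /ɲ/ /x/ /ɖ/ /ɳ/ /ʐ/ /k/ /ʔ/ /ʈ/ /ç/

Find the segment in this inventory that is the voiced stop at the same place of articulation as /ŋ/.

/ɡ/

/ŋ/ is a velar nasal.
The voiced stop at the same place is a voiced velar stop — in this inventory, /ɡ/.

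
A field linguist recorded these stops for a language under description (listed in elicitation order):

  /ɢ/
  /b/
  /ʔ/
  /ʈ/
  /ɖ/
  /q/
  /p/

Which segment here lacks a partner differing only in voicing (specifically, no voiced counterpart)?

Bilabial: /p/ ~ /b/
Retroflex: /ʈ/ ~ /ɖ/
Uvular: /q/ ~ /ɢ/
Glottal: only /ʔ/ (voiceless); no voiced partner.
So /ʔ/ is the unpaired segment.

/ʔ/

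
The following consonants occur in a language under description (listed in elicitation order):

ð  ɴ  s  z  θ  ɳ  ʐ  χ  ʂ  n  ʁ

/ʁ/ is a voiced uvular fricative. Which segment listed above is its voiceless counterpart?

/χ/

The voiceless counterpart is a voiceless uvular fricative — in this inventory, /χ/.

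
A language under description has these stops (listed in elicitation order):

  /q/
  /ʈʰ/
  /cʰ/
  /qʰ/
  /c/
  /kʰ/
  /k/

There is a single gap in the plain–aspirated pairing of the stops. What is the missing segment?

/ʈ/

retroflex: plain —, aspirated /ʈʰ/.
palatal: plain /c/, aspirated /cʰ/.
velar: plain /k/, aspirated /kʰ/.
uvular: plain /q/, aspirated /qʰ/.
The retroflex row has no plain member, so the gap is the plain retroflex stop /ʈ/.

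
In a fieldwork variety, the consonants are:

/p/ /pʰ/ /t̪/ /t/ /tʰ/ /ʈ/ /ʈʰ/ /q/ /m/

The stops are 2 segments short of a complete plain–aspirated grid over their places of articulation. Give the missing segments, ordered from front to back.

/t̪ʰ/, /qʰ/

Plain: /p/ (bilabial), /t̪/ (dental), /t/ (alveolar), /ʈ/ (retroflex), /q/ (uvular).
Aspirated: /pʰ/ (bilabial), /tʰ/ (alveolar), /ʈʰ/ (retroflex).
Gaps, from front to back: dental lacks aspirated (/t̪ʰ/); uvular lacks aspirated (/qʰ/).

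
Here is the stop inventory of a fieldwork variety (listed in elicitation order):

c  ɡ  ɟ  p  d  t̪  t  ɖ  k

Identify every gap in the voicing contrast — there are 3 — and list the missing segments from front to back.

/b/, /d̪/, /ʈ/

Voiceless: /p/ (bilabial), /t̪/ (dental), /t/ (alveolar), /c/ (palatal), /k/ (velar).
Voiced: /d/ (alveolar), /ɖ/ (retroflex), /ɟ/ (palatal), /ɡ/ (velar).
Gaps, from front to back: bilabial lacks voiced (/b/); dental lacks voiced (/d̪/); retroflex lacks voiceless (/ʈ/).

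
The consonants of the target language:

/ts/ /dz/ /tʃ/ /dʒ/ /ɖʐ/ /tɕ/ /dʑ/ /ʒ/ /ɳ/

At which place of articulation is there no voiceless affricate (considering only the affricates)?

alveolar: voiceless /ts/, voiced /dz/.
postalveolar: voiceless /tʃ/, voiced /dʒ/.
retroflex: voiceless —, voiced /ɖʐ/.
alveolo-palatal: voiceless /tɕ/, voiced /dʑ/.
Every place of articulation has a voiceless member except retroflex, where /ʈʂ/ would be expected.

retroflex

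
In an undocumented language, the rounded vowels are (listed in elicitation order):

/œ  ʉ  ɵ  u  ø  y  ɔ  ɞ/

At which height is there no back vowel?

high: front /y/, central /ʉ/, back /u/.
high-mid: front /ø/, central /ɵ/, back —.
low-mid: front /œ/, central /ɞ/, back /ɔ/.
Every height has a back member except high-mid, where /o/ would be expected.

high-mid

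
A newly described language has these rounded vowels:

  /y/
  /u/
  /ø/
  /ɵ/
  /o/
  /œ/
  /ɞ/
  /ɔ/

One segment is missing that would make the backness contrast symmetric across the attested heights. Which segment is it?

Front: /y/ (high), /ø/ (high-mid), /œ/ (low-mid).
Central: /ɵ/ (high-mid), /ɞ/ (low-mid).
Back: /u/ (high), /o/ (high-mid), /ɔ/ (low-mid).
The high row has no central member, so the gap is the high central rounded vowel /ʉ/.

/ʉ/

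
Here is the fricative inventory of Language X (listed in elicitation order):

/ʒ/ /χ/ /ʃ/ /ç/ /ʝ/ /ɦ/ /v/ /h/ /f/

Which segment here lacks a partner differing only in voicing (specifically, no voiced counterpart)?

/χ/

Labiodental: /f/ ~ /v/
Postalveolar: /ʃ/ ~ /ʒ/
Palatal: /ç/ ~ /ʝ/
Glottal: /h/ ~ /ɦ/
Uvular: only /χ/ (voiceless); no voiced partner.
So /χ/ is the unpaired segment.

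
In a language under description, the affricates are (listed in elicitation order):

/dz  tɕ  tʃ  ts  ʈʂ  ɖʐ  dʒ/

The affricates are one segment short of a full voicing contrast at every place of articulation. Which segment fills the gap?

alveolar: voiceless /ts/, voiced /dz/.
postalveolar: voiceless /tʃ/, voiced /dʒ/.
retroflex: voiceless /ʈʂ/, voiced /ɖʐ/.
alveolo-palatal: voiceless /tɕ/, voiced —.
The alveolo-palatal row has no voiced member, so the gap is the voiced alveolo-palatal affricate /dʑ/.

/dʑ/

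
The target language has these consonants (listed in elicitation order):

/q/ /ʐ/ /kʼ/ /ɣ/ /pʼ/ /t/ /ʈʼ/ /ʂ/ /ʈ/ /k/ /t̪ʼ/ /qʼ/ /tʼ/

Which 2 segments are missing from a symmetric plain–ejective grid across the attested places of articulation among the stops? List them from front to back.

/p/, /t̪/

place of articulation  plain     ejective
bilabial          —         pʼ      
dental            —         t̪ʼ     
alveolar          t         tʼ      
retroflex         ʈ         ʈʼ      
velar             k         kʼ      
uvular            q         qʼ      
Gaps, from front to back: bilabial lacks plain (/p/); dental lacks plain (/t̪/).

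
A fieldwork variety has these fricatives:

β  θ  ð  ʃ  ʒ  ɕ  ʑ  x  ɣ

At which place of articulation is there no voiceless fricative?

bilabial

Voiceless: /θ/ (dental), /ʃ/ (postalveolar), /ɕ/ (alveolo-palatal), /x/ (velar).
Voiced: /β/ (bilabial), /ð/ (dental), /ʒ/ (postalveolar), /ʑ/ (alveolo-palatal), /ɣ/ (velar).
Every place of articulation has a voiceless member except bilabial, where /ɸ/ would be expected.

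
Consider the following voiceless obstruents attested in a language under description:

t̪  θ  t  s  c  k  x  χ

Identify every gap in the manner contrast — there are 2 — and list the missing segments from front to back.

/ç/, /q/

Stop: /t̪/ (dental), /t/ (alveolar), /c/ (palatal), /k/ (velar).
Fricative: /θ/ (dental), /s/ (alveolar), /x/ (velar), /χ/ (uvular).
Gaps, from front to back: palatal lacks fricative (/ç/); uvular lacks stop (/q/).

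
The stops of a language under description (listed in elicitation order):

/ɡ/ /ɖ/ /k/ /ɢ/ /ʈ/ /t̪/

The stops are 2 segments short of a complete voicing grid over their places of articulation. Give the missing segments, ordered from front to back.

/d̪/, /q/

Voiceless: /t̪/ (dental), /ʈ/ (retroflex), /k/ (velar).
Voiced: /ɖ/ (retroflex), /ɡ/ (velar), /ɢ/ (uvular).
Gaps, from front to back: dental lacks voiced (/d̪/); uvular lacks voiceless (/q/).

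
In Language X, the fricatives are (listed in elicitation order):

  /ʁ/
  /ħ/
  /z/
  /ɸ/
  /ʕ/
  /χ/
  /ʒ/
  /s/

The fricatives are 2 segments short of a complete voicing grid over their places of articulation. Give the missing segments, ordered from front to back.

place of articulation  voiceless  voiced  
bilabial          ɸ         —       
alveolar          s         z       
postalveolar      —         ʒ       
uvular            χ         ʁ       
pharyngeal        ħ         ʕ       
Gaps, from front to back: bilabial lacks voiced (/β/); postalveolar lacks voiceless (/ʃ/).

/β/, /ʃ/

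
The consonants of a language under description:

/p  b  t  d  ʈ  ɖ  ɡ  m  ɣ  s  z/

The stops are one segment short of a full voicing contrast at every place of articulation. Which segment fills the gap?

place of articulation  voiceless  voiced  
bilabial          p         b       
alveolar          t         d       
retroflex         ʈ         ɖ       
velar             —         ɡ       
The velar row has no voiceless member, so the gap is the voiceless velar stop /k/.

/k/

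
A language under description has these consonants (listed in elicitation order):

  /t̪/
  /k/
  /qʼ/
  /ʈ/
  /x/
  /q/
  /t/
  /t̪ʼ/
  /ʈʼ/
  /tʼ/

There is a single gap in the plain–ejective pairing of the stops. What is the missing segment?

place of articulation  plain     ejective
dental            t̪        t̪ʼ     
alveolar          t         tʼ      
retroflex         ʈ         ʈʼ      
velar             k         —       
uvular            q         qʼ      
The velar row has no ejective member, so the gap is the ejective velar stop /kʼ/.

/kʼ/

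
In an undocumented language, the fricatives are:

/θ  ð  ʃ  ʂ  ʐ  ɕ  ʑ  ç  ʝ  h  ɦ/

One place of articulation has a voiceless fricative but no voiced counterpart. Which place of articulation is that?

dental: voiceless /θ/, voiced /ð/.
postalveolar: voiceless /ʃ/, voiced —.
retroflex: voiceless /ʂ/, voiced /ʐ/.
alveolo-palatal: voiceless /ɕ/, voiced /ʑ/.
palatal: voiceless /ç/, voiced /ʝ/.
glottal: voiceless /h/, voiced /ɦ/.
Every place of articulation has a voiced member except postalveolar, where /ʒ/ would be expected.

postalveolar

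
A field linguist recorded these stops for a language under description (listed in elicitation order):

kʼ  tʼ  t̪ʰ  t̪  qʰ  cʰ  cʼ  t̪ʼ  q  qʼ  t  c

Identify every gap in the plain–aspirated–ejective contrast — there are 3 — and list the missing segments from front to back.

place of articulation  plain     aspirated  ejective
dental            t̪        t̪ʰ       t̪ʼ     
alveolar          t         —         tʼ      
palatal           c         cʰ        cʼ      
velar             —         —         kʼ      
uvular            q         qʰ        qʼ      
Gaps, from front to back: alveolar lacks aspirated (/tʰ/); velar lacks plain (/k/); velar lacks aspirated (/kʰ/).

/tʰ/, /k/, /kʰ/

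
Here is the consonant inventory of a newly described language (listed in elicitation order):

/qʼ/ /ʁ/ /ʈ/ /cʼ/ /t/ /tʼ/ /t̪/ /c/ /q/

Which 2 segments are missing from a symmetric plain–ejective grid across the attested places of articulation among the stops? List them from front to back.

place of articulation  plain     ejective
dental            t̪        —       
alveolar          t         tʼ      
retroflex         ʈ         —       
palatal           c         cʼ      
uvular            q         qʼ      
Gaps, from front to back: dental lacks ejective (/t̪ʼ/); retroflex lacks ejective (/ʈʼ/).

/t̪ʼ/, /ʈʼ/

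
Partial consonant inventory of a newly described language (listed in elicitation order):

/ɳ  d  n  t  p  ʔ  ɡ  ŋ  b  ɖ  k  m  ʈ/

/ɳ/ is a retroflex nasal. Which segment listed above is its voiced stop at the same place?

/ɖ/

The voiced stop at the same place is a voiced retroflex stop — in this inventory, /ɖ/.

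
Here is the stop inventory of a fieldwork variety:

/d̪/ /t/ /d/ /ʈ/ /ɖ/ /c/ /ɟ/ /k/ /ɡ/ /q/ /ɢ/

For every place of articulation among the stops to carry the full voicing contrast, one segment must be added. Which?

Voiceless: /t/ (alveolar), /ʈ/ (retroflex), /c/ (palatal), /k/ (velar), /q/ (uvular).
Voiced: /d̪/ (dental), /d/ (alveolar), /ɖ/ (retroflex), /ɟ/ (palatal), /ɡ/ (velar), /ɢ/ (uvular).
The dental row has no voiceless member, so the gap is the voiceless dental stop /t̪/.

/t̪/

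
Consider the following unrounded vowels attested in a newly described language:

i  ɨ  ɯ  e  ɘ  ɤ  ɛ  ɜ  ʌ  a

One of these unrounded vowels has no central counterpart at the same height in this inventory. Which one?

/a/

High: /i/ ~ /ɨ/ ~ /ɯ/
High-mid: /e/ ~ /ɘ/ ~ /ɤ/
Low-mid: /ɛ/ ~ /ɜ/ ~ /ʌ/
Low: only /a/ (front); no central partner.
So /a/ is the unpaired segment.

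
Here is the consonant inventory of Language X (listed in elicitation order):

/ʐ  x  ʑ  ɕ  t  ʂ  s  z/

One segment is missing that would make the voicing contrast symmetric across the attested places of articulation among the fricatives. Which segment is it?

/ɣ/

place of articulation  voiceless  voiced  
alveolar          s         z       
retroflex         ʂ         ʐ       
alveolo-palatal   ɕ         ʑ       
velar             x         —       
The velar row has no voiced member, so the gap is the voiced velar fricative /ɣ/.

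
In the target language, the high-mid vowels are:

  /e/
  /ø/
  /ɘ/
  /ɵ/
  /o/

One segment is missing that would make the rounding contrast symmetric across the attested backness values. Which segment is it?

/ɤ/

backness          unrounded  rounded 
front             e         ø       
central           ɘ         ɵ       
back              —         o       
The back row has no unrounded member, so the gap is the back unrounded vowel /ɤ/.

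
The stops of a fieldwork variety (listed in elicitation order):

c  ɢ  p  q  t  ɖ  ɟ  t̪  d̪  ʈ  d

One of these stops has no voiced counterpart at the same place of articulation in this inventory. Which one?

Dental: /t̪/ ~ /d̪/
Alveolar: /t/ ~ /d/
Retroflex: /ʈ/ ~ /ɖ/
Palatal: /c/ ~ /ɟ/
Uvular: /q/ ~ /ɢ/
Bilabial: only /p/ (voiceless); no voiced partner.
So /p/ is the unpaired segment.

/p/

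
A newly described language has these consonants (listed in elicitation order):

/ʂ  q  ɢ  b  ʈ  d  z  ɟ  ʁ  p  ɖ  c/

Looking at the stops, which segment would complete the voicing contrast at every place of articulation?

bilabial: voiceless /p/, voiced /b/.
alveolar: voiceless —, voiced /d/.
retroflex: voiceless /ʈ/, voiced /ɖ/.
palatal: voiceless /c/, voiced /ɟ/.
uvular: voiceless /q/, voiced /ɢ/.
The alveolar row has no voiceless member, so the gap is the voiceless alveolar stop /t/.

/t/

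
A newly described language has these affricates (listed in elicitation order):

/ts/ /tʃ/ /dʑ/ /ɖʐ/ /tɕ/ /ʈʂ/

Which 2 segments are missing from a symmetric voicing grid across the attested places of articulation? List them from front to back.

/dz/, /dʒ/

Voiceless: /ts/ (alveolar), /tʃ/ (postalveolar), /ʈʂ/ (retroflex), /tɕ/ (alveolo-palatal).
Voiced: /ɖʐ/ (retroflex), /dʑ/ (alveolo-palatal).
Gaps, from front to back: alveolar lacks voiced (/dz/); postalveolar lacks voiced (/dʒ/).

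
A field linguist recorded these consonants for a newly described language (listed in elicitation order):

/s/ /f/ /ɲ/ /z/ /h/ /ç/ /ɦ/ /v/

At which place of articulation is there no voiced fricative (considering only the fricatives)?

place of articulation  voiceless  voiced  
labiodental       f         v       
alveolar          s         z       
palatal           ç         —       
glottal           h         ɦ       
Every place of articulation has a voiced member except palatal, where /ʝ/ would be expected.

palatal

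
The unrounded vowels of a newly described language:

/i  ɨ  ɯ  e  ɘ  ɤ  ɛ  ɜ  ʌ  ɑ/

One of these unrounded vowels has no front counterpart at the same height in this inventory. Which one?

High: /i/ ~ /ɨ/ ~ /ɯ/
High-mid: /e/ ~ /ɘ/ ~ /ɤ/
Low-mid: /ɛ/ ~ /ɜ/ ~ /ʌ/
Low: only /ɑ/ (back); no front partner.
So /ɑ/ is the unpaired segment.

/ɑ/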